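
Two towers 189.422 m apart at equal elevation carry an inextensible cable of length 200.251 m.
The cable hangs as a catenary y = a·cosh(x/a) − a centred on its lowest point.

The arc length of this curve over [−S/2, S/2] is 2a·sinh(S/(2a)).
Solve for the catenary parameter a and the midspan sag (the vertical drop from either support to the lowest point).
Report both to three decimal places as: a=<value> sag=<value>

seed: a₀ = √(S³/(24(L−S))) = √(189.422³/(24·10.829)) = 161.713333
iter 1: u=0.585672  f(a)=+1.872e-01  f'(a)=-1.386e-01  a ← 161.713333 − (+1.872e-01/-1.386e-01) = 163.064534
iter 2: u=0.580819  f(a)=+2.373e-03  f'(a)=-1.351e-01  a ← 163.064534 − (+2.373e-03/-1.351e-01) = 163.082099
iter 3: u=0.580757  f(a)=+3.919e-07  f'(a)=-1.350e-01  a ← 163.082099 − (+3.919e-07/-1.350e-01) = 163.082101
iter 4: u=0.580757  f(a)=+0.000e+00  f'(a)=-1.350e-01  a ← 163.082101 − (+0.000e+00/-1.350e-01) = 163.082101
converged: |Δa| < 1e-12 after 4 iterations
sag = a·(cosh(S/(2a)) − 1) = 163.082101·(cosh(0.580757) − 1) = 28.283746
T_max/T_min = cosh(S/(2a)) = 1.173433

a=163.082 sag=28.284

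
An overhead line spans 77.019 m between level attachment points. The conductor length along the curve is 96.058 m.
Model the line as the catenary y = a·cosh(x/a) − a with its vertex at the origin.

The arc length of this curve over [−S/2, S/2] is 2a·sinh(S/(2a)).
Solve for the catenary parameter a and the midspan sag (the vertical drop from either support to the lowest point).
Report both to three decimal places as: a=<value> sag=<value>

seed: a₀ = √(S³/(24(L−S))) = √(77.019³/(24·19.039)) = 31.620529
iter 1: u=1.217864  f(a)=+1.463e+00  f'(a)=-1.393e+00  a ← 31.620529 − (+1.463e+00/-1.393e+00) = 32.670994
iter 2: u=1.178706  f(a)=+7.606e-02  f'(a)=-1.251e+00  a ← 32.670994 − (+7.606e-02/-1.251e+00) = 32.731783
iter 3: u=1.176517  f(a)=+2.306e-04  f'(a)=-1.244e+00  a ← 32.731783 − (+2.306e-04/-1.244e+00) = 32.731969
iter 4: u=1.176510  f(a)=+2.133e-09  f'(a)=-1.244e+00  a ← 32.731969 − (+2.133e-09/-1.244e+00) = 32.731969
iter 5: u=1.176510  f(a)=+0.000e+00  f'(a)=-1.244e+00  a ← 32.731969 − (+0.000e+00/-1.244e+00) = 32.731969
converged: |Δa| < 1e-12 after 5 iterations
sag = a·(cosh(S/(2a)) − 1) = 32.731969·(cosh(1.176510) − 1) = 25.390029
T_max/T_min = cosh(S/(2a)) = 1.775695

a=32.732 sag=25.390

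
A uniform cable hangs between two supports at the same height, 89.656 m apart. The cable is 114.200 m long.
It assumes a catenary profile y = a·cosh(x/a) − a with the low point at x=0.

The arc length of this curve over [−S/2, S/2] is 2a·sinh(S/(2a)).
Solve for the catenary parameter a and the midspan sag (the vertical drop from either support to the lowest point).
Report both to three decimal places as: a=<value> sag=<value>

seed: a₀ = √(S³/(24(L−S))) = √(89.656³/(24·24.544)) = 34.977660
iter 1: u=1.281618  f(a)=+2.096e+00  f'(a)=-1.648e+00  a ← 34.977660 − (+2.096e+00/-1.648e+00) = 36.249842
iter 2: u=1.236640  f(a)=+1.198e-01  f'(a)=-1.464e+00  a ← 36.249842 − (+1.198e-01/-1.464e+00) = 36.331650
iter 3: u=1.233855  f(a)=+4.437e-04  f'(a)=-1.454e+00  a ← 36.331650 − (+4.437e-04/-1.454e+00) = 36.331955
iter 4: u=1.233845  f(a)=+6.136e-09  f'(a)=-1.454e+00  a ← 36.331955 − (+6.136e-09/-1.454e+00) = 36.331955
iter 5: u=1.233845  f(a)=+0.000e+00  f'(a)=-1.454e+00  a ← 36.331955 − (+0.000e+00/-1.454e+00) = 36.331955
converged: |Δa| < 1e-12 after 5 iterations
sag = a·(cosh(S/(2a)) − 1) = 36.331955·(cosh(1.233845) − 1) = 31.346852
T_max/T_min = cosh(S/(2a)) = 1.862790

a=36.332 sag=31.347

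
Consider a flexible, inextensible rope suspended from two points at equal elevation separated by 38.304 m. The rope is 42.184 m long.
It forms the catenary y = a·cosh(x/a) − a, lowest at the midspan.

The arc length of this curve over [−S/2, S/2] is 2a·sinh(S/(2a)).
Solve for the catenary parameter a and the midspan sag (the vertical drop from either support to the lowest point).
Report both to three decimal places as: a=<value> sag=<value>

a=24.931 sag=7.725

seed: a₀ = √(S³/(24(L−S))) = √(38.304³/(24·3.880)) = 24.566580
iter 1: u=0.779596  f(a)=+1.196e-01  f'(a)=-3.355e-01  a ← 24.566580 − (+1.196e-01/-3.355e-01) = 24.923151
iter 2: u=0.768442  f(a)=+2.654e-03  f'(a)=-3.208e-01  a ← 24.923151 − (+2.654e-03/-3.208e-01) = 24.931426
iter 3: u=0.768187  f(a)=+1.373e-06  f'(a)=-3.204e-01  a ← 24.931426 − (+1.373e-06/-3.204e-01) = 24.931431
iter 4: u=0.768187  f(a)=+3.695e-13  f'(a)=-3.204e-01  a ← 24.931431 − (+3.695e-13/-3.204e-01) = 24.931431
converged: |Δa| < 1e-12 after 4 iterations
sag = a·(cosh(S/(2a)) − 1) = 24.931431·(cosh(0.768187) − 1) = 7.725095
T_max/T_min = cosh(S/(2a)) = 1.309854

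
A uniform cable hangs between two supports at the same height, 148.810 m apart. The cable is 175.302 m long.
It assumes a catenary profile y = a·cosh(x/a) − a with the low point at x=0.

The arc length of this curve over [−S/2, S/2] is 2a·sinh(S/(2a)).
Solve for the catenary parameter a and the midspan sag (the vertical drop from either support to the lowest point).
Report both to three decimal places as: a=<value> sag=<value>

seed: a₀ = √(S³/(24(L−S))) = √(148.810³/(24·26.492)) = 71.992156
iter 1: u=1.033515  f(a)=+1.451e+00  f'(a)=-8.176e-01  a ← 71.992156 − (+1.451e+00/-8.176e-01) = 73.767262
iter 2: u=1.008645  f(a)=+5.541e-02  f'(a)=-7.563e-01  a ← 73.767262 − (+5.541e-02/-7.563e-01) = 73.840535
iter 3: u=1.007644  f(a)=+8.788e-05  f'(a)=-7.539e-01  a ← 73.840535 − (+8.788e-05/-7.539e-01) = 73.840651
iter 4: u=1.007643  f(a)=+2.218e-10  f'(a)=-7.539e-01  a ← 73.840651 − (+2.218e-10/-7.539e-01) = 73.840651
iter 5: u=1.007643  f(a)=+0.000e+00  f'(a)=-7.539e-01  a ← 73.840651 − (+0.000e+00/-7.539e-01) = 73.840651
converged: |Δa| < 1e-12 after 5 iterations
sag = a·(cosh(S/(2a)) − 1) = 73.840651·(cosh(1.007643) − 1) = 40.767985
T_max/T_min = cosh(S/(2a)) = 1.552108

a=73.841 sag=40.768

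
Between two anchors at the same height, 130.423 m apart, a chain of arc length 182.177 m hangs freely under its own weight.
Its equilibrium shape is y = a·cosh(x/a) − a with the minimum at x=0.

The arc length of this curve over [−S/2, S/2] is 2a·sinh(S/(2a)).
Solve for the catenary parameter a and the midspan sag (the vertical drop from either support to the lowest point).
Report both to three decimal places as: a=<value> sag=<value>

a=44.579 sag=56.833

seed: a₀ = √(S³/(24(L−S))) = √(130.423³/(24·51.754)) = 42.262355
iter 1: u=1.543016  f(a)=+6.522e+00  f'(a)=-3.084e+00  a ← 42.262355 − (+6.522e+00/-3.084e+00) = 44.377087
iter 2: u=1.469486  f(a)=+5.215e-01  f'(a)=-2.609e+00  a ← 44.377087 − (+5.215e-01/-2.609e+00) = 44.576976
iter 3: u=1.462896  f(a)=+3.975e-03  f'(a)=-2.569e+00  a ← 44.576976 − (+3.975e-03/-2.569e+00) = 44.578523
iter 4: u=1.462846  f(a)=+2.347e-07  f'(a)=-2.569e+00  a ← 44.578523 − (+2.347e-07/-2.569e+00) = 44.578523
iter 5: u=1.462846  f(a)=+0.000e+00  f'(a)=-2.569e+00  a ← 44.578523 − (+0.000e+00/-2.569e+00) = 44.578523
converged: |Δa| < 1e-12 after 5 iterations
sag = a·(cosh(S/(2a)) − 1) = 44.578523·(cosh(1.462846) − 1) = 56.833308
T_max/T_min = cosh(S/(2a)) = 2.274903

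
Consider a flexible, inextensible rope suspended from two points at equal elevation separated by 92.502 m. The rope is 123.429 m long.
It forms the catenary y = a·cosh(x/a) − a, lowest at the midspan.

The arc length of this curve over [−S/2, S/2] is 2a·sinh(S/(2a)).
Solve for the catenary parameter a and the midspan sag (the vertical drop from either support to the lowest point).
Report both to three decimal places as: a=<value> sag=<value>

seed: a₀ = √(S³/(24(L−S))) = √(92.502³/(24·30.927)) = 32.655186
iter 1: u=1.416345  f(a)=+3.254e+00  f'(a)=-2.302e+00  a ← 32.655186 − (+3.254e+00/-2.302e+00) = 34.068673
iter 2: u=1.357581  f(a)=+2.232e-01  f'(a)=-1.996e+00  a ← 34.068673 − (+2.232e-01/-1.996e+00) = 34.180489
iter 3: u=1.353140  f(a)=+1.221e-03  f'(a)=-1.975e+00  a ← 34.180489 − (+1.221e-03/-1.975e+00) = 34.181108
iter 4: u=1.353116  f(a)=+3.700e-08  f'(a)=-1.974e+00  a ← 34.181108 − (+3.700e-08/-1.974e+00) = 34.181108
iter 5: u=1.353116  f(a)=+0.000e+00  f'(a)=-1.974e+00  a ← 34.181108 − (+0.000e+00/-1.974e+00) = 34.181108
converged: |Δa| < 1e-12 after 5 iterations
sag = a·(cosh(S/(2a)) − 1) = 34.181108·(cosh(1.353116) − 1) = 36.366944
T_max/T_min = cosh(S/(2a)) = 2.063949

a=34.181 sag=36.367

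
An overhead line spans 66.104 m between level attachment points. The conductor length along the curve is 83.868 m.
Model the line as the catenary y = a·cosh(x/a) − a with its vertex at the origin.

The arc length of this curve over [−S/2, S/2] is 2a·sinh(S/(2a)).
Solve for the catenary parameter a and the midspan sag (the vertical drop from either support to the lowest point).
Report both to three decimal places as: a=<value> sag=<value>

a=27.020 sag=22.865

seed: a₀ = √(S³/(24(L−S))) = √(66.104³/(24·17.764)) = 26.029487
iter 1: u=1.269791  f(a)=+1.488e+00  f'(a)=-1.598e+00  a ← 26.029487 − (+1.488e+00/-1.598e+00) = 26.960832
iter 2: u=1.225927  f(a)=+8.361e-02  f'(a)=-1.423e+00  a ← 26.960832 − (+8.361e-02/-1.423e+00) = 27.019585
iter 3: u=1.223261  f(a)=+2.986e-04  f'(a)=-1.413e+00  a ← 27.019585 − (+2.986e-04/-1.413e+00) = 27.019797
iter 4: u=1.223251  f(a)=+3.839e-09  f'(a)=-1.413e+00  a ← 27.019797 − (+3.839e-09/-1.413e+00) = 27.019797
iter 5: u=1.223251  f(a)=+0.000e+00  f'(a)=-1.413e+00  a ← 27.019797 − (+0.000e+00/-1.413e+00) = 27.019797
converged: |Δa| < 1e-12 after 5 iterations
sag = a·(cosh(S/(2a)) − 1) = 27.019797·(cosh(1.223251) − 1) = 22.865369
T_max/T_min = cosh(S/(2a)) = 1.846245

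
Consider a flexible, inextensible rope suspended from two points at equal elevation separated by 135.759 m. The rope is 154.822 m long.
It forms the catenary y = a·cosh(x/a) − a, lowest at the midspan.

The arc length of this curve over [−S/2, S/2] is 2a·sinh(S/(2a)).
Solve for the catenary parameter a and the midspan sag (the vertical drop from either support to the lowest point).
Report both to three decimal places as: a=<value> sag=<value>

seed: a₀ = √(S³/(24(L−S))) = √(135.759³/(24·19.063)) = 73.952303
iter 1: u=0.917882  f(a)=+8.193e-01  f'(a)=-5.603e-01  a ← 73.952303 − (+8.193e-01/-5.603e-01) = 75.414587
iter 2: u=0.900084  f(a)=+2.493e-02  f'(a)=-5.267e-01  a ← 75.414587 − (+2.493e-02/-5.267e-01) = 75.461927
iter 3: u=0.899520  f(a)=+2.469e-05  f'(a)=-5.256e-01  a ← 75.461927 − (+2.469e-05/-5.256e-01) = 75.461974
iter 4: u=0.899519  f(a)=+2.430e-11  f'(a)=-5.256e-01  a ← 75.461974 − (+2.430e-11/-5.256e-01) = 75.461974
converged: |Δa| < 1e-12 after 4 iterations
sag = a·(cosh(S/(2a)) − 1) = 75.461974·(cosh(0.899519) − 1) = 32.644328
T_max/T_min = cosh(S/(2a)) = 1.432593

a=75.462 sag=32.644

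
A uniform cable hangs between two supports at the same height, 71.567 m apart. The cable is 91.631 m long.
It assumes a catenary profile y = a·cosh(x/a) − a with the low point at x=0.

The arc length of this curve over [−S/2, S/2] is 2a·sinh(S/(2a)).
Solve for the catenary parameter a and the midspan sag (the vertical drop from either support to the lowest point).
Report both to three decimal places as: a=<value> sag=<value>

seed: a₀ = √(S³/(24(L−S))) = √(71.567³/(24·20.064)) = 27.590199
iter 1: u=1.296964  f(a)=+1.757e+00  f'(a)=-1.714e+00  a ← 27.590199 − (+1.757e+00/-1.714e+00) = 28.614957
iter 2: u=1.250517  f(a)=+1.026e-01  f'(a)=-1.519e+00  a ← 28.614957 − (+1.026e-01/-1.519e+00) = 28.682498
iter 3: u=1.247573  f(a)=+3.982e-04  f'(a)=-1.508e+00  a ← 28.682498 − (+3.982e-04/-1.508e+00) = 28.682762
iter 4: u=1.247561  f(a)=+6.047e-09  f'(a)=-1.507e+00  a ← 28.682762 − (+6.047e-09/-1.507e+00) = 28.682762
iter 5: u=1.247561  f(a)=+0.000e+00  f'(a)=-1.507e+00  a ← 28.682762 − (+0.000e+00/-1.507e+00) = 28.682762
converged: |Δa| < 1e-12 after 5 iterations
sag = a·(cosh(S/(2a)) − 1) = 28.682762·(cosh(1.247561) − 1) = 25.370553
T_max/T_min = cosh(S/(2a)) = 1.884523

a=28.683 sag=25.371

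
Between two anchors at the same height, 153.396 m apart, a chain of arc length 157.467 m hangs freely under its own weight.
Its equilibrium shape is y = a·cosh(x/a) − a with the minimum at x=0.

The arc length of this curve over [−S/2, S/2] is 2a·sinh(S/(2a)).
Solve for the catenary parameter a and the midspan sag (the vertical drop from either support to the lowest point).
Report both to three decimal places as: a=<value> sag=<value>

seed: a₀ = √(S³/(24(L−S))) = √(153.396³/(24·4.071)) = 192.205088
iter 1: u=0.399043  f(a)=+3.254e-02  f'(a)=-4.304e-02  a ← 192.205088 − (+3.254e-02/-4.304e-02) = 192.961034
iter 2: u=0.397479  f(a)=+1.929e-04  f'(a)=-4.253e-02  a ← 192.961034 − (+1.929e-04/-4.253e-02) = 192.965570
iter 3: u=0.397470  f(a)=+6.876e-09  f'(a)=-4.253e-02  a ← 192.965570 − (+6.876e-09/-4.253e-02) = 192.965570
iter 4: u=0.397470  f(a)=+0.000e+00  f'(a)=-4.253e-02  a ← 192.965570 − (+0.000e+00/-4.253e-02) = 192.965570
converged: |Δa| < 1e-12 after 4 iterations
sag = a·(cosh(S/(2a)) − 1) = 192.965570·(cosh(0.397470) − 1) = 15.444303
T_max/T_min = cosh(S/(2a)) = 1.080037

a=192.966 sag=15.444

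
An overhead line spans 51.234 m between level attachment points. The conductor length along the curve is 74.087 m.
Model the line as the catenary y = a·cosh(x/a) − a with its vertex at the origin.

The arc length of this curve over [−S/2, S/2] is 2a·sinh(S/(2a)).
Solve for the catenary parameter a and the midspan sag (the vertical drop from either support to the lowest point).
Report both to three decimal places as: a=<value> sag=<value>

seed: a₀ = √(S³/(24(L−S))) = √(51.234³/(24·22.853)) = 15.658861
iter 1: u=1.635943  f(a)=+3.260e+00  f'(a)=-3.779e+00  a ← 15.658861 − (+3.260e+00/-3.779e+00) = 16.521732
iter 2: u=1.550503  f(a)=+2.889e-01  f'(a)=-3.136e+00  a ← 16.521732 − (+2.889e-01/-3.136e+00) = 16.613853
iter 3: u=1.541906  f(a)=+2.755e-03  f'(a)=-3.076e+00  a ← 16.613853 − (+2.755e-03/-3.076e+00) = 16.614748
iter 4: u=1.541823  f(a)=+2.559e-07  f'(a)=-3.076e+00  a ← 16.614748 − (+2.559e-07/-3.076e+00) = 16.614748
iter 5: u=1.541823  f(a)=+1.421e-14  f'(a)=-3.076e+00  a ← 16.614748 − (+1.421e-14/-3.076e+00) = 16.614748
converged: |Δa| < 1e-12 after 5 iterations
sag = a·(cosh(S/(2a)) − 1) = 16.614748·(cosh(1.541823) − 1) = 23.984152
T_max/T_min = cosh(S/(2a)) = 2.443546

a=16.615 sag=23.984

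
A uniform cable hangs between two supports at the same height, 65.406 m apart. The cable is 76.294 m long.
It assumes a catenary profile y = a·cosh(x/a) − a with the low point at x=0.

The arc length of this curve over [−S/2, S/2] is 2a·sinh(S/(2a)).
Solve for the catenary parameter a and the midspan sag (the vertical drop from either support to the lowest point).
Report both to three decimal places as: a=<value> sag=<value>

a=33.510 sag=17.265

seed: a₀ = √(S³/(24(L−S))) = √(65.406³/(24·10.888)) = 32.722517
iter 1: u=0.999404  f(a)=+5.569e-01  f'(a)=-7.344e-01  a ← 32.722517 − (+5.569e-01/-7.344e-01) = 33.480816
iter 2: u=0.976768  f(a)=+1.994e-02  f'(a)=-6.826e-01  a ← 33.480816 − (+1.994e-02/-6.826e-01) = 33.510035
iter 3: u=0.975917  f(a)=+2.769e-05  f'(a)=-6.807e-01  a ← 33.510035 − (+2.769e-05/-6.807e-01) = 33.510076
iter 4: u=0.975915  f(a)=+5.356e-11  f'(a)=-6.807e-01  a ← 33.510076 − (+5.356e-11/-6.807e-01) = 33.510076
iter 5: u=0.975915  f(a)=-1.421e-14  f'(a)=-6.807e-01  a ← 33.510076 − (-1.421e-14/-6.807e-01) = 33.510076
converged: |Δa| < 1e-12 after 5 iterations
sag = a·(cosh(S/(2a)) − 1) = 33.510076·(cosh(0.975915) − 1) = 17.265103
T_max/T_min = cosh(S/(2a)) = 1.515221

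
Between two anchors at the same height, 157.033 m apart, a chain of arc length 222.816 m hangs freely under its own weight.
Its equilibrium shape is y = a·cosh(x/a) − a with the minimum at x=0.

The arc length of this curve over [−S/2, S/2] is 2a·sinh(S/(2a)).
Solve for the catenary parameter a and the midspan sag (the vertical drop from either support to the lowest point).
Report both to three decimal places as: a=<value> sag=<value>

seed: a₀ = √(S³/(24(L−S))) = √(157.033³/(24·65.783)) = 49.524937
iter 1: u=1.585393  f(a)=+8.780e+00  f'(a)=-3.387e+00  a ← 49.524937 − (+8.780e+00/-3.387e+00) = 52.117016
iter 2: u=1.506543  f(a)=+7.364e-01  f'(a)=-2.841e+00  a ← 52.117016 − (+7.364e-01/-2.841e+00) = 52.376239
iter 3: u=1.499086  f(a)=+6.228e-03  f'(a)=-2.793e+00  a ← 52.376239 − (+6.228e-03/-2.793e+00) = 52.378469
iter 4: u=1.499022  f(a)=+4.538e-07  f'(a)=-2.792e+00  a ← 52.378469 − (+4.538e-07/-2.792e+00) = 52.378469
iter 5: u=1.499022  f(a)=-5.684e-14  f'(a)=-2.792e+00  a ← 52.378469 − (-5.684e-14/-2.792e+00) = 52.378469
converged: |Δa| < 1e-12 after 5 iterations
sag = a·(cosh(S/(2a)) − 1) = 52.378469·(cosh(1.499022) − 1) = 70.728178
T_max/T_min = cosh(S/(2a)) = 2.350329

a=52.378 sag=70.728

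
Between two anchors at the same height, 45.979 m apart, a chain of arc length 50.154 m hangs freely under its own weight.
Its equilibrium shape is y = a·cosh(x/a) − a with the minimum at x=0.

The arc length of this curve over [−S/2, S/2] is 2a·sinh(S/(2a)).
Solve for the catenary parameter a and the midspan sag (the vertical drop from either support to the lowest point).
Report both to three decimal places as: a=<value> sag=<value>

seed: a₀ = √(S³/(24(L−S))) = √(45.979³/(24·4.175)) = 31.146225
iter 1: u=0.738115  f(a)=+1.152e-01  f'(a)=-2.830e-01  a ← 31.146225 − (+1.152e-01/-2.830e-01) = 31.553375
iter 2: u=0.728591  f(a)=+2.298e-03  f'(a)=-2.718e-01  a ← 31.553375 − (+2.298e-03/-2.718e-01) = 31.561830
iter 3: u=0.728396  f(a)=+9.556e-07  f'(a)=-2.716e-01  a ← 31.561830 − (+9.556e-07/-2.716e-01) = 31.561833
iter 4: u=0.728396  f(a)=+1.563e-13  f'(a)=-2.716e-01  a ← 31.561833 − (+1.563e-13/-2.716e-01) = 31.561833
converged: |Δa| < 1e-12 after 4 iterations
sag = a·(cosh(S/(2a)) − 1) = 31.561833·(cosh(0.728396) − 1) = 8.749521
T_max/T_min = cosh(S/(2a)) = 1.277218

a=31.562 sag=8.750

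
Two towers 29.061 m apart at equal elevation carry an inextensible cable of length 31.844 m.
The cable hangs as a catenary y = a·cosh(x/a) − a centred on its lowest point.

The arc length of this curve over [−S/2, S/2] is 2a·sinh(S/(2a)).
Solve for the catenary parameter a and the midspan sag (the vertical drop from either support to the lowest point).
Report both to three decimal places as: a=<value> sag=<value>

seed: a₀ = √(S³/(24(L−S))) = √(29.061³/(24·2.783)) = 19.169183
iter 1: u=0.758014  f(a)=+8.106e-02  f'(a)=-3.074e-01  a ← 19.169183 − (+8.106e-02/-3.074e-01) = 19.432873
iter 2: u=0.747728  f(a)=+1.703e-03  f'(a)=-2.946e-01  a ← 19.432873 − (+1.703e-03/-2.946e-01) = 19.438653
iter 3: u=0.747505  f(a)=+7.873e-07  f'(a)=-2.943e-01  a ← 19.438653 − (+7.873e-07/-2.943e-01) = 19.438656
iter 4: u=0.747505  f(a)=+1.705e-13  f'(a)=-2.943e-01  a ← 19.438656 − (+1.705e-13/-2.943e-01) = 19.438656
converged: |Δa| < 1e-12 after 4 iterations
sag = a·(cosh(S/(2a)) − 1) = 19.438656·(cosh(0.747505) − 1) = 5.688450
T_max/T_min = cosh(S/(2a)) = 1.292636

a=19.439 sag=5.688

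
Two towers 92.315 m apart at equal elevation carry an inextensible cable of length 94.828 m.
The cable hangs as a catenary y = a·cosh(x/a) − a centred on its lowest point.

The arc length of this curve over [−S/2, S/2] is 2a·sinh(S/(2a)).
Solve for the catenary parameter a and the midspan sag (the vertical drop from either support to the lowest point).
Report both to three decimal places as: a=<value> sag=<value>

a=114.674 sag=9.416

seed: a₀ = √(S³/(24(L−S))) = √(92.315³/(24·2.513)) = 114.210635
iter 1: u=0.404144  f(a)=+2.060e-02  f'(a)=-4.473e-02  a ← 114.210635 − (+2.060e-02/-4.473e-02) = 114.671242
iter 2: u=0.402520  f(a)=+1.253e-04  f'(a)=-4.419e-02  a ← 114.671242 − (+1.253e-04/-4.419e-02) = 114.674078
iter 3: u=0.402510  f(a)=+4.698e-09  f'(a)=-4.418e-02  a ← 114.674078 − (+4.698e-09/-4.418e-02) = 114.674078
iter 4: u=0.402510  f(a)=+0.000e+00  f'(a)=-4.418e-02  a ← 114.674078 − (+0.000e+00/-4.418e-02) = 114.674078
converged: |Δa| < 1e-12 after 4 iterations
sag = a·(cosh(S/(2a)) − 1) = 114.674078·(cosh(0.402510) − 1) = 9.415533
T_max/T_min = cosh(S/(2a)) = 1.082107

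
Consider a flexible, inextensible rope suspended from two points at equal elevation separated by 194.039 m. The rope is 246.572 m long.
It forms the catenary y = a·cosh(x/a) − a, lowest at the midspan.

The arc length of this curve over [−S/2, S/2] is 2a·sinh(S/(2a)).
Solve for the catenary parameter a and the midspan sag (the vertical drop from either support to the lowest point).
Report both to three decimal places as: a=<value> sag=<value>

a=79.039 sag=67.408

seed: a₀ = √(S³/(24(L−S))) = √(194.039³/(24·52.533)) = 76.122286
iter 1: u=1.274522  f(a)=+4.436e+00  f'(a)=-1.618e+00  a ← 76.122286 − (+4.436e+00/-1.618e+00) = 78.863937
iter 2: u=1.230214  f(a)=+2.509e-01  f'(a)=-1.440e+00  a ← 78.863937 − (+2.509e-01/-1.440e+00) = 79.038227
iter 3: u=1.227501  f(a)=+9.092e-04  f'(a)=-1.429e+00  a ← 79.038227 − (+9.092e-04/-1.429e+00) = 79.038863
iter 4: u=1.227491  f(a)=+1.204e-08  f'(a)=-1.429e+00  a ← 79.038863 − (+1.204e-08/-1.429e+00) = 79.038863
iter 5: u=1.227491  f(a)=-2.842e-14  f'(a)=-1.429e+00  a ← 79.038863 − (-2.842e-14/-1.429e+00) = 79.038863
converged: |Δa| < 1e-12 after 5 iterations
sag = a·(cosh(S/(2a)) − 1) = 79.038863·(cosh(1.227491) − 1) = 67.407645
T_max/T_min = cosh(S/(2a)) = 1.852842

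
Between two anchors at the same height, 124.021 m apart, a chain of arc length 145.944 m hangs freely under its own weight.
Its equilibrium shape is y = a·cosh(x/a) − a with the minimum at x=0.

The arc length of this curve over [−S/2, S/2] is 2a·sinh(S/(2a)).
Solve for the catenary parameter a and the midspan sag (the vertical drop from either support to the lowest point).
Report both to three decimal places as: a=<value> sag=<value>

seed: a₀ = √(S³/(24(L−S))) = √(124.021³/(24·21.923)) = 60.212579
iter 1: u=1.029860  f(a)=+1.192e+00  f'(a)=-8.084e-01  a ← 60.212579 − (+1.192e+00/-8.084e-01) = 61.687566
iter 2: u=1.005235  f(a)=+4.522e-02  f'(a)=-7.481e-01  a ← 61.687566 − (+4.522e-02/-7.481e-01) = 61.748010
iter 3: u=1.004251  f(a)=+7.072e-05  f'(a)=-7.458e-01  a ← 61.748010 − (+7.072e-05/-7.458e-01) = 61.748104
iter 4: u=1.004249  f(a)=+1.736e-10  f'(a)=-7.458e-01  a ← 61.748104 − (+1.736e-10/-7.458e-01) = 61.748104
iter 5: u=1.004249  f(a)=-2.842e-14  f'(a)=-7.458e-01  a ← 61.748104 − (-2.842e-14/-7.458e-01) = 61.748104
converged: |Δa| < 1e-12 after 5 iterations
sag = a·(cosh(S/(2a)) − 1) = 61.748104·(cosh(1.004249) − 1) = 33.843429
T_max/T_min = cosh(S/(2a)) = 1.548089

a=61.748 sag=33.843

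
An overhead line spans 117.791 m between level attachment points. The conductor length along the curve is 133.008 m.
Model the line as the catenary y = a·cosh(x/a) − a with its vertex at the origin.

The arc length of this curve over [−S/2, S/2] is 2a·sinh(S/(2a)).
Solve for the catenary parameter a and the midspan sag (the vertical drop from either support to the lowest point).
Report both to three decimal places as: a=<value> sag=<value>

seed: a₀ = √(S³/(24(L−S))) = √(117.791³/(24·15.217)) = 66.895672
iter 1: u=0.880408  f(a)=+6.008e-01  f'(a)=-4.912e-01  a ← 66.895672 − (+6.008e-01/-4.912e-01) = 68.118696
iter 2: u=0.864601  f(a)=+1.687e-02  f'(a)=-4.640e-01  a ← 68.118696 − (+1.687e-02/-4.640e-01) = 68.155059
iter 3: u=0.864140  f(a)=+1.416e-05  f'(a)=-4.632e-01  a ← 68.155059 − (+1.416e-05/-4.632e-01) = 68.155089
iter 4: u=0.864139  f(a)=+9.976e-12  f'(a)=-4.632e-01  a ← 68.155089 − (+9.976e-12/-4.632e-01) = 68.155089
converged: |Δa| < 1e-12 after 4 iterations
sag = a·(cosh(S/(2a)) − 1) = 68.155089·(cosh(0.864139) − 1) = 27.070423
T_max/T_min = cosh(S/(2a)) = 1.397189

a=68.155 sag=27.070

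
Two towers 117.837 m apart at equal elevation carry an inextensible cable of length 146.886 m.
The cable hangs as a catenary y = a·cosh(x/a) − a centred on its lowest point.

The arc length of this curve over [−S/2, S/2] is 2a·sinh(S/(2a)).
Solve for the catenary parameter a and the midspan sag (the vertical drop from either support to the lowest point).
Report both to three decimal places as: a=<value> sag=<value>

a=50.144 sag=38.785

seed: a₀ = √(S³/(24(L−S))) = √(117.837³/(24·29.049)) = 48.445261
iter 1: u=1.216187  f(a)=+2.226e+00  f'(a)=-1.386e+00  a ← 48.445261 − (+2.226e+00/-1.386e+00) = 50.050704
iter 2: u=1.177176  f(a)=+1.154e-01  f'(a)=-1.246e+00  a ← 50.050704 − (+1.154e-01/-1.246e+00) = 50.143346
iter 3: u=1.175001  f(a)=+3.480e-04  f'(a)=-1.238e+00  a ← 50.143346 − (+3.480e-04/-1.238e+00) = 50.143627
iter 4: u=1.174995  f(a)=+3.185e-09  f'(a)=-1.238e+00  a ← 50.143627 − (+3.185e-09/-1.238e+00) = 50.143627
iter 5: u=1.174995  f(a)=+0.000e+00  f'(a)=-1.238e+00  a ← 50.143627 − (+0.000e+00/-1.238e+00) = 50.143627
converged: |Δa| < 1e-12 after 5 iterations
sag = a·(cosh(S/(2a)) − 1) = 50.143627·(cosh(1.174995) − 1) = 38.784758
T_max/T_min = cosh(S/(2a)) = 1.773473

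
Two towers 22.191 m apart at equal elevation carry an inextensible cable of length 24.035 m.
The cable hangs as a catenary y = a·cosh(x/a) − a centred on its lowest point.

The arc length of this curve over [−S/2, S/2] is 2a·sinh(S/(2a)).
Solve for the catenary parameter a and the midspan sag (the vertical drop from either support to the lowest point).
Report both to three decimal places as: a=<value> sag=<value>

a=15.906 sag=4.029

seed: a₀ = √(S³/(24(L−S))) = √(22.191³/(24·1.844)) = 15.713728
iter 1: u=0.706102  f(a)=+4.652e-02  f'(a)=-2.466e-01  a ← 15.713728 − (+4.652e-02/-2.466e-01) = 15.902359
iter 2: u=0.697727  f(a)=+8.509e-04  f'(a)=-2.377e-01  a ← 15.902359 − (+8.509e-04/-2.377e-01) = 15.905940
iter 3: u=0.697570  f(a)=+2.965e-07  f'(a)=-2.375e-01  a ← 15.905940 − (+2.965e-07/-2.375e-01) = 15.905941
iter 4: u=0.697570  f(a)=+3.553e-14  f'(a)=-2.375e-01  a ← 15.905941 − (+3.553e-14/-2.375e-01) = 15.905941
converged: |Δa| < 1e-12 after 4 iterations
sag = a·(cosh(S/(2a)) − 1) = 15.905941·(cosh(0.697570) − 1) = 4.029436
T_max/T_min = cosh(S/(2a)) = 1.253329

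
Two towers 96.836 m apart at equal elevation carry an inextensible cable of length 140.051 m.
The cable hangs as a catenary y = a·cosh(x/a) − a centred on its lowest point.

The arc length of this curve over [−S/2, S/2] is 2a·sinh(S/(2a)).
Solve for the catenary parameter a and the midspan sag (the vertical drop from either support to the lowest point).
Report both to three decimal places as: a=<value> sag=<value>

a=31.396 sag=45.346

seed: a₀ = √(S³/(24(L−S))) = √(96.836³/(24·43.215)) = 29.589143
iter 1: u=1.636343  f(a)=+6.169e+00  f'(a)=-3.782e+00  a ← 29.589143 − (+6.169e+00/-3.782e+00) = 31.220283
iter 2: u=1.550851  f(a)=+5.468e-01  f'(a)=-3.138e+00  a ← 31.220283 − (+5.468e-01/-3.138e+00) = 31.394515
iter 3: u=1.542244  f(a)=+5.220e-03  f'(a)=-3.079e+00  a ← 31.394515 − (+5.220e-03/-3.079e+00) = 31.396210
iter 4: u=1.542161  f(a)=+4.858e-07  f'(a)=-3.078e+00  a ← 31.396210 − (+4.858e-07/-3.078e+00) = 31.396210
iter 5: u=1.542161  f(a)=+2.842e-14  f'(a)=-3.078e+00  a ← 31.396210 − (+2.842e-14/-3.078e+00) = 31.396210
converged: |Δa| < 1e-12 after 5 iterations
sag = a·(cosh(S/(2a)) − 1) = 31.396210·(cosh(1.542161) − 1) = 45.345517
T_max/T_min = cosh(S/(2a)) = 2.444299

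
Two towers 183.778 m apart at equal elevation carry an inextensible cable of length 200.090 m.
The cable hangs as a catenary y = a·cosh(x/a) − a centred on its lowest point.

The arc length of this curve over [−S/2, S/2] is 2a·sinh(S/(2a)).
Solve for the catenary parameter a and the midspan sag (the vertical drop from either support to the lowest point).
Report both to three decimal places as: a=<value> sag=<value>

seed: a₀ = √(S³/(24(L−S))) = √(183.778³/(24·16.312)) = 125.916039
iter 1: u=0.729764  f(a)=+4.399e-01  f'(a)=-2.732e-01  a ← 125.916039 − (+4.399e-01/-2.732e-01) = 127.526474
iter 2: u=0.720548  f(a)=+8.582e-03  f'(a)=-2.626e-01  a ← 127.526474 − (+8.582e-03/-2.626e-01) = 127.559155
iter 3: u=0.720364  f(a)=+3.410e-06  f'(a)=-2.624e-01  a ← 127.559155 − (+3.410e-06/-2.624e-01) = 127.559168
iter 4: u=0.720364  f(a)=+5.684e-13  f'(a)=-2.624e-01  a ← 127.559168 − (+5.684e-13/-2.624e-01) = 127.559168
converged: |Δa| < 1e-12 after 4 iterations
sag = a·(cosh(S/(2a)) − 1) = 127.559168·(cosh(0.720364) − 1) = 34.552964
T_max/T_min = cosh(S/(2a)) = 1.270878

a=127.559 sag=34.553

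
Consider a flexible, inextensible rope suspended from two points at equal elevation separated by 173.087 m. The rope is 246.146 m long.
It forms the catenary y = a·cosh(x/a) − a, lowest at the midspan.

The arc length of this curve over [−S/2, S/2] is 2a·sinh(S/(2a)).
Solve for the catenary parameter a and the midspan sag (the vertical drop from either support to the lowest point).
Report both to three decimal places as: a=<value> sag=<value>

a=57.537 sag=78.321

seed: a₀ = √(S³/(24(L−S))) = √(173.087³/(24·73.059)) = 54.381877
iter 1: u=1.591403  f(a)=+9.829e+00  f'(a)=-3.432e+00  a ← 54.381877 − (+9.829e+00/-3.432e+00) = 57.245982
iter 2: u=1.511783  f(a)=+8.299e-01  f'(a)=-2.875e+00  a ← 57.245982 − (+8.299e-01/-2.875e+00) = 57.534674
iter 3: u=1.504197  f(a)=+7.122e-03  f'(a)=-2.826e+00  a ← 57.534674 − (+7.122e-03/-2.826e+00) = 57.537195
iter 4: u=1.504131  f(a)=+5.344e-07  f'(a)=-2.825e+00  a ← 57.537195 − (+5.344e-07/-2.825e+00) = 57.537195
iter 5: u=1.504131  f(a)=+2.842e-14  f'(a)=-2.825e+00  a ← 57.537195 − (+2.842e-14/-2.825e+00) = 57.537195
converged: |Δa| < 1e-12 after 5 iterations
sag = a·(cosh(S/(2a)) − 1) = 57.537195·(cosh(1.504131) − 1) = 78.321158
T_max/T_min = cosh(S/(2a)) = 2.361227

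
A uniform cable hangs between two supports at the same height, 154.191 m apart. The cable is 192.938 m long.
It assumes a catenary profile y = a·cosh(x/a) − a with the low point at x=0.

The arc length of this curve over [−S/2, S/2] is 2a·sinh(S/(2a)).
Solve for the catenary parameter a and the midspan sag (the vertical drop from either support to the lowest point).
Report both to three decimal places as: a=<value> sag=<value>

seed: a₀ = √(S³/(24(L−S))) = √(154.191³/(24·38.747)) = 62.786153
iter 1: u=1.227906  f(a)=+3.028e+00  f'(a)=-1.431e+00  a ← 62.786153 − (+3.028e+00/-1.431e+00) = 64.902763
iter 2: u=1.187862  f(a)=+1.599e-01  f'(a)=-1.283e+00  a ← 64.902763 − (+1.599e-01/-1.283e+00) = 65.027344
iter 3: u=1.185586  f(a)=+5.005e-04  f'(a)=-1.275e+00  a ← 65.027344 − (+5.005e-04/-1.275e+00) = 65.027737
iter 4: u=1.185579  f(a)=+4.940e-09  f'(a)=-1.275e+00  a ← 65.027737 − (+4.940e-09/-1.275e+00) = 65.027737
iter 5: u=1.185579  f(a)=-2.842e-14  f'(a)=-1.275e+00  a ← 65.027737 − (-2.842e-14/-1.275e+00) = 65.027737
converged: |Δa| < 1e-12 after 5 iterations
sag = a·(cosh(S/(2a)) − 1) = 65.027737·(cosh(1.185579) − 1) = 51.311743
T_max/T_min = cosh(S/(2a)) = 1.789075

a=65.028 sag=51.312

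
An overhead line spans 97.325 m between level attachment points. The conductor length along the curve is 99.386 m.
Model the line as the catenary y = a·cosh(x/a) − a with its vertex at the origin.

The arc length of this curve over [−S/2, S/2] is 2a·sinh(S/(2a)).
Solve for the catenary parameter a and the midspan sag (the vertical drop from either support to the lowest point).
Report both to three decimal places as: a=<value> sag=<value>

seed: a₀ = √(S³/(24(L−S))) = √(97.325³/(24·2.061)) = 136.518655
iter 1: u=0.356453  f(a)=+1.313e-02  f'(a)=-3.058e-02  a ← 136.518655 − (+1.313e-02/-3.058e-02) = 136.948135
iter 2: u=0.355335  f(a)=+6.223e-05  f'(a)=-3.029e-02  a ← 136.948135 − (+6.223e-05/-3.029e-02) = 136.950190
iter 3: u=0.355330  f(a)=+1.412e-09  f'(a)=-3.029e-02  a ← 136.950190 − (+1.412e-09/-3.029e-02) = 136.950190
iter 4: u=0.355330  f(a)=-1.421e-14  f'(a)=-3.029e-02  a ← 136.950190 − (-1.421e-14/-3.029e-02) = 136.950190
converged: |Δa| < 1e-12 after 4 iterations
sag = a·(cosh(S/(2a)) − 1) = 136.950190·(cosh(0.355330) − 1) = 8.736971
T_max/T_min = cosh(S/(2a)) = 1.063797

a=136.950 sag=8.737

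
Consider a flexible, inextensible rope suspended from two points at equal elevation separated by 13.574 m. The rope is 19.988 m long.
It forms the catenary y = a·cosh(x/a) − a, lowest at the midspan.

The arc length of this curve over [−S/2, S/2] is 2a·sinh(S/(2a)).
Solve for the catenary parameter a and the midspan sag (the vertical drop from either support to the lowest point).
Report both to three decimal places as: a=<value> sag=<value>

a=4.290 sag=6.586

seed: a₀ = √(S³/(24(L−S))) = √(13.574³/(24·6.414)) = 4.030804
iter 1: u=1.683783  f(a)=+9.731e-01  f'(a)=-4.181e+00  a ← 4.030804 − (+9.731e-01/-4.181e+00) = 4.263538
iter 2: u=1.591870  f(a)=+9.064e-02  f'(a)=-3.435e+00  a ← 4.263538 − (+9.064e-02/-3.435e+00) = 4.289923
iter 3: u=1.582080  f(a)=+9.649e-04  f'(a)=-3.363e+00  a ← 4.289923 − (+9.649e-04/-3.363e+00) = 4.290210
iter 4: u=1.581974  f(a)=+1.119e-07  f'(a)=-3.362e+00  a ← 4.290210 − (+1.119e-07/-3.362e+00) = 4.290210
iter 5: u=1.581974  f(a)=+0.000e+00  f'(a)=-3.362e+00  a ← 4.290210 − (+0.000e+00/-3.362e+00) = 4.290210
converged: |Δa| < 1e-12 after 5 iterations
sag = a·(cosh(S/(2a)) − 1) = 4.290210·(cosh(1.581974) − 1) = 6.585724
T_max/T_min = cosh(S/(2a)) = 2.535059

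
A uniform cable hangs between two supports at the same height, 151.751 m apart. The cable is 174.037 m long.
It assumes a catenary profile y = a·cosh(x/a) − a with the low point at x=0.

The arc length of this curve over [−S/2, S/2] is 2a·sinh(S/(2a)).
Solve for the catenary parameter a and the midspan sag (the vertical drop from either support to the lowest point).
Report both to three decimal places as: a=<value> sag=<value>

seed: a₀ = √(S³/(24(L−S))) = √(151.751³/(24·22.286)) = 80.830573
iter 1: u=0.938698  f(a)=+1.003e+00  f'(a)=-6.016e-01  a ← 80.830573 − (+1.003e+00/-6.016e-01) = 82.497422
iter 2: u=0.919732  f(a)=+3.186e-02  f'(a)=-5.639e-01  a ← 82.497422 − (+3.186e-02/-5.639e-01) = 82.553916
iter 3: u=0.919102  f(a)=+3.449e-05  f'(a)=-5.627e-01  a ← 82.553916 − (+3.449e-05/-5.627e-01) = 82.553977
iter 4: u=0.919102  f(a)=+4.050e-11  f'(a)=-5.627e-01  a ← 82.553977 − (+4.050e-11/-5.627e-01) = 82.553977
converged: |Δa| < 1e-12 after 4 iterations
sag = a·(cosh(S/(2a)) − 1) = 82.553977·(cosh(0.919102) − 1) = 37.393422
T_max/T_min = cosh(S/(2a)) = 1.452957

a=82.554 sag=37.393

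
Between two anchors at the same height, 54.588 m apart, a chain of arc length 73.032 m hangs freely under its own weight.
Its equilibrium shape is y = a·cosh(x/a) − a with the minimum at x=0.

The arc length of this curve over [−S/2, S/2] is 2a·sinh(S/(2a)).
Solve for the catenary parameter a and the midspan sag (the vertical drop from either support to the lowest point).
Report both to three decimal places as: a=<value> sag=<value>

a=20.074 sag=21.596

seed: a₀ = √(S³/(24(L−S))) = √(54.588³/(24·18.444)) = 19.169580
iter 1: u=1.423818  f(a)=+1.962e+00  f'(a)=-2.344e+00  a ← 19.169580 − (+1.962e+00/-2.344e+00) = 20.006862
iter 2: u=1.364232  f(a)=+1.359e-01  f'(a)=-2.029e+00  a ← 20.006862 − (+1.359e-01/-2.029e+00) = 20.073824
iter 3: u=1.359681  f(a)=+7.589e-04  f'(a)=-2.007e+00  a ← 20.073824 − (+7.589e-04/-2.007e+00) = 20.074202
iter 4: u=1.359656  f(a)=+2.396e-08  f'(a)=-2.007e+00  a ← 20.074202 − (+2.396e-08/-2.007e+00) = 20.074202
iter 5: u=1.359656  f(a)=-1.421e-14  f'(a)=-2.007e+00  a ← 20.074202 − (-1.421e-14/-2.007e+00) = 20.074202
converged: |Δa| < 1e-12 after 5 iterations
sag = a·(cosh(S/(2a)) − 1) = 20.074202·(cosh(1.359656) − 1) = 21.595833
T_max/T_min = cosh(S/(2a)) = 2.075800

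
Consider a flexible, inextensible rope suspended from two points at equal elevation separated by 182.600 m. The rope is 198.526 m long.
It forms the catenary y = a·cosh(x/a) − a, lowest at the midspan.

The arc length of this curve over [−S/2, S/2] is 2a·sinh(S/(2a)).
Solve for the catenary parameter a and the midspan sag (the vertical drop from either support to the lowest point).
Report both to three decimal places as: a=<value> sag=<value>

seed: a₀ = √(S³/(24(L−S))) = √(182.600³/(24·15.926)) = 126.209540
iter 1: u=0.723400  f(a)=+4.219e-01  f'(a)=-2.658e-01  a ← 126.209540 − (+4.219e-01/-2.658e-01) = 127.796794
iter 2: u=0.714415  f(a)=+8.092e-03  f'(a)=-2.557e-01  a ← 127.796794 − (+8.092e-03/-2.557e-01) = 127.828437
iter 3: u=0.714239  f(a)=+3.105e-06  f'(a)=-2.555e-01  a ← 127.828437 − (+3.105e-06/-2.555e-01) = 127.828449
iter 4: u=0.714239  f(a)=+4.547e-13  f'(a)=-2.555e-01  a ← 127.828449 − (+4.547e-13/-2.555e-01) = 127.828449
converged: |Δa| < 1e-12 after 4 iterations
sag = a·(cosh(S/(2a)) − 1) = 127.828449·(cosh(0.714239) − 1) = 34.014856
T_max/T_min = cosh(S/(2a)) = 1.266098

a=127.828 sag=34.015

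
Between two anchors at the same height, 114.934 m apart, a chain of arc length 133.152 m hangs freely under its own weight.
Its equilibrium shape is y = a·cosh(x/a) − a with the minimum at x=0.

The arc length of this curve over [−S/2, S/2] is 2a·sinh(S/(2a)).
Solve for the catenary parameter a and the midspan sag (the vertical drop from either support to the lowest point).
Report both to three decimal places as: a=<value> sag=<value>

seed: a₀ = √(S³/(24(L−S))) = √(114.934³/(24·18.218)) = 58.927337
iter 1: u=0.975218  f(a)=+8.862e-01  f'(a)=-6.792e-01  a ← 58.927337 − (+8.862e-01/-6.792e-01) = 60.232170
iter 2: u=0.954091  f(a)=+3.029e-02  f'(a)=-6.334e-01  a ← 60.232170 − (+3.029e-02/-6.334e-01) = 60.279987
iter 3: u=0.953335  f(a)=+3.816e-05  f'(a)=-6.319e-01  a ← 60.279987 − (+3.816e-05/-6.319e-01) = 60.280047
iter 4: u=0.953334  f(a)=+6.071e-11  f'(a)=-6.319e-01  a ← 60.280047 − (+6.071e-11/-6.319e-01) = 60.280047
iter 5: u=0.953334  f(a)=+0.000e+00  f'(a)=-6.319e-01  a ← 60.280047 − (+0.000e+00/-6.319e-01) = 60.280047
converged: |Δa| < 1e-12 after 5 iterations
sag = a·(cosh(S/(2a)) − 1) = 60.280047·(cosh(0.953334) − 1) = 29.531132
T_max/T_min = cosh(S/(2a)) = 1.489899

a=60.280 sag=29.531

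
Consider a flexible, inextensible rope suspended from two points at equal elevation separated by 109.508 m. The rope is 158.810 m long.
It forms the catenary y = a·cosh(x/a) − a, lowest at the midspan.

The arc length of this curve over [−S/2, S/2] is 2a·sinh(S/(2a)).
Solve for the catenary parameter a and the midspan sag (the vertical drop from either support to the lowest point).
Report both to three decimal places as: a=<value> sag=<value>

a=35.365 sag=51.559

seed: a₀ = √(S³/(24(L−S))) = √(109.508³/(24·49.302)) = 33.314315
iter 1: u=1.643558  f(a)=+7.104e+00  f'(a)=-3.840e+00  a ← 33.314315 − (+7.104e+00/-3.840e+00) = 35.164014
iter 2: u=1.557103  f(a)=+6.346e-01  f'(a)=-3.182e+00  a ← 35.164014 − (+6.346e-01/-3.182e+00) = 35.363409
iter 3: u=1.548324  f(a)=+6.160e-03  f'(a)=-3.121e+00  a ← 35.363409 − (+6.160e-03/-3.121e+00) = 35.365383
iter 4: u=1.548237  f(a)=+5.931e-07  f'(a)=-3.120e+00  a ← 35.365383 − (+5.931e-07/-3.120e+00) = 35.365383
iter 5: u=1.548237  f(a)=+0.000e+00  f'(a)=-3.120e+00  a ← 35.365383 − (+0.000e+00/-3.120e+00) = 35.365383
converged: |Δa| < 1e-12 after 5 iterations
sag = a·(cosh(S/(2a)) − 1) = 35.365383·(cosh(1.548237) − 1) = 51.559092
T_max/T_min = cosh(S/(2a)) = 2.457897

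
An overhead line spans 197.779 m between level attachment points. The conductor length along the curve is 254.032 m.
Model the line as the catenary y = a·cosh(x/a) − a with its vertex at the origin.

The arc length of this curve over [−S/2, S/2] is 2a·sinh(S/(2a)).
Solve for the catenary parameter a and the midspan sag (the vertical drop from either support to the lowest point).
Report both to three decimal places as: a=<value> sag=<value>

a=78.738 sag=70.703

seed: a₀ = √(S³/(24(L−S))) = √(197.779³/(24·56.253)) = 75.699289
iter 1: u=1.306346  f(a)=+5.000e+00  f'(a)=-1.756e+00  a ← 75.699289 − (+5.000e+00/-1.756e+00) = 78.546767
iter 2: u=1.258989  f(a)=+2.959e-01  f'(a)=-1.554e+00  a ← 78.546767 − (+2.959e-01/-1.554e+00) = 78.737262
iter 3: u=1.255943  f(a)=+1.181e-03  f'(a)=-1.541e+00  a ← 78.737262 − (+1.181e-03/-1.541e+00) = 78.738029
iter 4: u=1.255931  f(a)=+1.899e-08  f'(a)=-1.541e+00  a ← 78.738029 − (+1.899e-08/-1.541e+00) = 78.738029
iter 5: u=1.255931  f(a)=+8.527e-14  f'(a)=-1.541e+00  a ← 78.738029 − (+8.527e-14/-1.541e+00) = 78.738029
converged: |Δa| < 1e-12 after 5 iterations
sag = a·(cosh(S/(2a)) − 1) = 78.738029·(cosh(1.255931) − 1) = 70.703403
T_max/T_min = cosh(S/(2a)) = 1.897957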